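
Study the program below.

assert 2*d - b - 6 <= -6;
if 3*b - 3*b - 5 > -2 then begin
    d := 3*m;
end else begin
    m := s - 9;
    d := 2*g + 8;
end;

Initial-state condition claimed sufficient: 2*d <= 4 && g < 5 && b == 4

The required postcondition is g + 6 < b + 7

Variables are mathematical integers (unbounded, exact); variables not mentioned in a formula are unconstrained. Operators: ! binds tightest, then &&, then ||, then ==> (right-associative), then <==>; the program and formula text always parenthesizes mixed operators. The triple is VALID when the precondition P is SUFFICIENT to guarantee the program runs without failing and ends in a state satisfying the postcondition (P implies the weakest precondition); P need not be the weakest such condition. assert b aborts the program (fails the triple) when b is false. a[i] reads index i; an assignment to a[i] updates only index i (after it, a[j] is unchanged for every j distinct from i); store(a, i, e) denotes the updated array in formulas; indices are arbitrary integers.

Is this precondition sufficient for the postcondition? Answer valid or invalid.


Working backward. After the program, the postcondition g + 6 < b + 7 must hold; in canonical form it is g < b + 1.
Then branch requires g < b + 1; else branch requires g < b + 1.
Before the if: g < b + 1
Before assert 2*d - b - 6 <= -6: 2*d <= b && g < b + 1
The weakest precondition is 2*d <= b && g < b + 1.
Check whether 2*d <= 4 && g < 5 && b == 4 implies it.
Every state satisfying the precondition satisfies the weakest precondition: the implication holds.
Answer: valid


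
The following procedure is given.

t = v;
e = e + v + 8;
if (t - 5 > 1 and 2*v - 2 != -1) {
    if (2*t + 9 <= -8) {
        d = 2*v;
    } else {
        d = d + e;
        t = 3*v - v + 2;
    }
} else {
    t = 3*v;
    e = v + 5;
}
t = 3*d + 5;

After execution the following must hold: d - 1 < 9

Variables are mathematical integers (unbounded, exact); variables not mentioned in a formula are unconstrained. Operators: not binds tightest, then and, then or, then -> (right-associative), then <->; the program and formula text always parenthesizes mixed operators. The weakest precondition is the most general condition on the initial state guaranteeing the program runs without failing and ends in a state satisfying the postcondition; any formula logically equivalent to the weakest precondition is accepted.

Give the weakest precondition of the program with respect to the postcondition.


Working backward. After the program, the postcondition d - 1 < 9 must hold; in canonical form it is d < 10.
Before t := 3*d + 5: d < 10
Then branch requires (2*t <= -17 -> 2*v < 10) and ((not (2*t <= -17)) -> d + e < 10); else branch requires d < 10.
Before the if: ((t > 6 and 2*v != 1) -> ((2*t <= -17 -> 2*v < 10) and ((not (2*t <= -17)) -> d + e < 10))) and ((not (t > 6 and 2*v != 1)) -> d < 10)
Before e := e + v + 8: ((t > 6 and 2*v != 1) -> ((2*t <= -17 -> 2*v < 10) and ((not (2*t <= -17)) -> d + e + v < 2))) and ((not (t > 6 and 2*v != 1)) -> d < 10)
Before t := v: ((v > 6 and 2*v != 1) -> ((2*v <= -17 -> 2*v < 10) and ((not (2*v <= -17)) -> d + e + v < 2))) and ((not (v > 6 and 2*v != 1)) -> d < 10)
Answer: WP = ((v > 6 and 2*v != 1) -> ((2*v <= -17 -> 2*v < 10) and ((not (2*v <= -17)) -> d + e + v < 2))) and ((not (v > 6 and 2*v != 1)) -> d < 10)


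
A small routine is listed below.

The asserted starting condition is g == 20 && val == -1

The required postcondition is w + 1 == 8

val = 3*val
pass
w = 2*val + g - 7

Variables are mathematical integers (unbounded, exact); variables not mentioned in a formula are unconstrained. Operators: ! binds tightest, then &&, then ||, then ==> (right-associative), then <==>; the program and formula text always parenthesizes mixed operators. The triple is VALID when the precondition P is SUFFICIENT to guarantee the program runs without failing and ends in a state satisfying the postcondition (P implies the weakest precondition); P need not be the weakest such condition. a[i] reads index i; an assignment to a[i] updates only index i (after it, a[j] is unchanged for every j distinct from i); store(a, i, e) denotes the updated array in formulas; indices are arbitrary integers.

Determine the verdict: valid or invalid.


Working backward. After the program, the postcondition w + 1 == 8 must hold; in canonical form it is w == 7.
Before w := 2*val + g - 7: g + 2*val == 14
Before skip: g + 2*val == 14
Before val := 3*val: g + 6*val == 14
The weakest precondition is g + 6*val == 14.
Check whether g == 20 && val == -1 implies it.
Every state satisfying the precondition satisfies the weakest precondition: the implication holds.
Answer: valid


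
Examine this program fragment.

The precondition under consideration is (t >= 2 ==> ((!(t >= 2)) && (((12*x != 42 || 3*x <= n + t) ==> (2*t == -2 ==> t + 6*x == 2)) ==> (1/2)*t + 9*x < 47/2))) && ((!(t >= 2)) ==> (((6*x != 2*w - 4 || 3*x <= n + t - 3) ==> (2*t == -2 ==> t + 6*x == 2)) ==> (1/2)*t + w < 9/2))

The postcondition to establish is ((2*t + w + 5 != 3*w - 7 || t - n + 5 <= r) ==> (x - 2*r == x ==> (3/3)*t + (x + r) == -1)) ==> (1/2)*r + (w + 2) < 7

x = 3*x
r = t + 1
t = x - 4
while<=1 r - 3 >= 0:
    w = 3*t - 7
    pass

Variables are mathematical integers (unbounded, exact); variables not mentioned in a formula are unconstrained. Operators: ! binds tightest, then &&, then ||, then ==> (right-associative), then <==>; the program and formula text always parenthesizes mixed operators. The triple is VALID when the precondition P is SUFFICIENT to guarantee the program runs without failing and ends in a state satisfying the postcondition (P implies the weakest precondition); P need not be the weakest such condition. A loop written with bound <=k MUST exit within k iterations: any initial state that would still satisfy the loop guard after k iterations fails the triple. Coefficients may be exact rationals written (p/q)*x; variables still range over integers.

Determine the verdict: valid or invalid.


Working backward. After the program, the postcondition ((2*t + w + 5 != 3*w - 7 || t - n + 5 <= r) ==> (x - 2*r == x ==> (3/3)*t + (x + r) == -1)) ==> (1/2)*r + (w + 2) < 7 must hold; in canonical form it is ((2*t != 2*w - 12 || t <= n + r - 5) ==> (2*r == 0 ==> r + t + x == -1)) ==> (1/2)*r + w < 5.
Before the loop (bound <=1), unroll the exhaustion recursion (WP_0 = exit-now case; WP_j = one more guarded iteration, up to j = 1):
  WP_0: (!(r >= 3)) && (((2*t != 2*w - 12 || t <= n + r - 5) ==> (2*r == 0 ==> r + t + x == -1)) ==> (1/2)*r + w < 5)
  WP_1: (r >= 3 ==> ((!(r >= 3)) && (((4*t != 26 || t <= n + r - 5) ==> (2*r == 0 ==> r + t + x == -1)) ==> (1/2)*r + 3*t < 12))) && ((!(r >= 3)) ==> (((2*t != 2*w - 12 || t <= n + r - 5) ==> (2*r == 0 ==> r + t + x == -1)) ==> (1/2)*r + w < 5))
So before the loop: (r >= 3 ==> ((!(r >= 3)) && (((4*t != 26 || t <= n + r - 5) ==> (2*r == 0 ==> r + t + x == -1)) ==> (1/2)*r + 3*t < 12))) && ((!(r >= 3)) ==> (((2*t != 2*w - 12 || t <= n + r - 5) ==> (2*r == 0 ==> r + t + x == -1)) ==> (1/2)*r + w < 5))
Before t := x - 4: (r >= 3 ==> ((!(r >= 3)) && (((4*x != 42 || x <= n + r - 1) ==> (2*r == 0 ==> r + 2*x == 3)) ==> (1/2)*r + 3*x < 24))) && ((!(r >= 3)) ==> (((2*x != 2*w - 4 || x <= n + r - 1) ==> (2*r == 0 ==> r + 2*x == 3)) ==> (1/2)*r + w < 5))
Before r := t + 1: (t >= 2 ==> ((!(t >= 2)) && (((4*x != 42 || x <= n + t) ==> (2*t == -2 ==> t + 2*x == 2)) ==> (1/2)*t + 3*x < 47/2))) && ((!(t >= 2)) ==> (((2*x != 2*w - 4 || x <= n + t) ==> (2*t == -2 ==> t + 2*x == 2)) ==> (1/2)*t + w < 9/2))
Before x := 3*x: (t >= 2 ==> ((!(t >= 2)) && (((12*x != 42 || 3*x <= n + t) ==> (2*t == -2 ==> t + 6*x == 2)) ==> (1/2)*t + 9*x < 47/2))) && ((!(t >= 2)) ==> (((6*x != 2*w - 4 || 3*x <= n + t) ==> (2*t == -2 ==> t + 6*x == 2)) ==> (1/2)*t + w < 9/2))
The weakest precondition is (t >= 2 ==> ((!(t >= 2)) && (((12*x != 42 || 3*x <= n + t) ==> (2*t == -2 ==> t + 6*x == 2)) ==> (1/2)*t + 9*x < 47/2))) && ((!(t >= 2)) ==> (((6*x != 2*w - 4 || 3*x <= n + t) ==> (2*t == -2 ==> t + 6*x == 2)) ==> (1/2)*t + w < 9/2)).
Check whether (t >= 2 ==> ((!(t >= 2)) && (((12*x != 42 || 3*x <= n + t) ==> (2*t == -2 ==> t + 6*x == 2)) ==> (1/2)*t + 9*x < 47/2))) && ((!(t >= 2)) ==> (((6*x != 2*w - 4 || 3*x <= n + t - 3) ==> (2*t == -2 ==> t + 6*x == 2)) ==> (1/2)*t + w < 9/2)) implies it.
Every state satisfying the precondition satisfies the weakest precondition: the implication holds.
Answer: valid


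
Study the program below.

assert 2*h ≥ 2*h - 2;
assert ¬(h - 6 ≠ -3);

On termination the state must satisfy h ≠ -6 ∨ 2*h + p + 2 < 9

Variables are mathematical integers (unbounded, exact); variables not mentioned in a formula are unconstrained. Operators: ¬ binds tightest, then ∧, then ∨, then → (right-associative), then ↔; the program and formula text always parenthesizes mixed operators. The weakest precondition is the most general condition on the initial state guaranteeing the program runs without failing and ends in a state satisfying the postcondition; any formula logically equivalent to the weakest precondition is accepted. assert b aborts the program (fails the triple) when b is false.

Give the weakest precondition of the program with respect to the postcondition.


Working backward. After the program, the postcondition h ≠ -6 ∨ 2*h + p + 2 < 9 must hold; in canonical form it is h ≠ -6 ∨ 2*h + p < 7.
Before assert ¬(h - 6 ≠ -3): (¬(h ≠ 3)) ∧ (h ≠ -6 ∨ 2*h + p < 7)
Before assert 2*h ≥ 2*h - 2: (¬(h ≠ 3)) ∧ (h ≠ -6 ∨ 2*h + p < 7)
Answer: WP = (¬(h ≠ 3)) ∧ (h ≠ -6 ∨ 2*h + p < 7)


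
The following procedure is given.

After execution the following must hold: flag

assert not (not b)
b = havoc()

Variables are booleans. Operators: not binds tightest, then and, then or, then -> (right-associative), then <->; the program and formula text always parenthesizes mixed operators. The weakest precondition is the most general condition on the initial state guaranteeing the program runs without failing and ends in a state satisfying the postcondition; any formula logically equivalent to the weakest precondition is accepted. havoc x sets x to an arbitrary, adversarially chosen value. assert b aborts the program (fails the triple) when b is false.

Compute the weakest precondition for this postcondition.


Working backward. After the program, flag must hold.
Before havoc b: flag
Before assert not (not b): b and flag
Answer: WP = b and flag


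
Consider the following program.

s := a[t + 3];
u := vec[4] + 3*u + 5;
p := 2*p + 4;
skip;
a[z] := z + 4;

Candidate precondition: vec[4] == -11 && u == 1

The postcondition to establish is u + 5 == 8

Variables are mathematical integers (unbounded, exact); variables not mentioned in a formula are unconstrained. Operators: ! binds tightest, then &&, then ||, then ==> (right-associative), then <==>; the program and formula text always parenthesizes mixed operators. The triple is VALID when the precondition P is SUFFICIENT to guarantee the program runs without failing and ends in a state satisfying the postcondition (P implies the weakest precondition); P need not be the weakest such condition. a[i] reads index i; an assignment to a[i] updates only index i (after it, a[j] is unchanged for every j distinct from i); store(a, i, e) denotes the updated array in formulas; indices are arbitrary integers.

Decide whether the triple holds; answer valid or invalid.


Working backward. After the program, the postcondition u + 5 == 8 must hold; in canonical form it is u == 3.
Before a[z] := z + 4: u == 3
Before skip: u == 3
Before p := 2*p + 4: u == 3
Before u := vec[4] + 3*u + 5: vec[4] + 3*u == -2
Before s := a[t + 3]: vec[4] + 3*u == -2
The weakest precondition is vec[4] + 3*u == -2.
Check whether vec[4] == -11 && u == 1 implies it.
Countermodel: at the initial state u = 1, vec = {[4] = -11, elsewhere -11}, the precondition holds but the weakest precondition fails.
Answer: invalid


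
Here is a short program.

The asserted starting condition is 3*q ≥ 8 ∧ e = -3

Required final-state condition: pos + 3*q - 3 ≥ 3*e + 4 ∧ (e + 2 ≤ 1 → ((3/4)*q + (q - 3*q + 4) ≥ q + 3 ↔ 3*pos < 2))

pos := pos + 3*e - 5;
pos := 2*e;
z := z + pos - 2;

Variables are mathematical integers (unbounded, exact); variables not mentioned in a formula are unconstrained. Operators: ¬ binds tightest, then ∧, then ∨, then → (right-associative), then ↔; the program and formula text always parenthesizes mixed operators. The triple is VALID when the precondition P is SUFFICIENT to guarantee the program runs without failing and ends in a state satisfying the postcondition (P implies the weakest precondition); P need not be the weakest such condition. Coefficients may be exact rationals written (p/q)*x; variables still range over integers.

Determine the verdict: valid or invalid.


Working backward. After the program, the postcondition pos + 3*q - 3 ≥ 3*e + 4 ∧ (e + 2 ≤ 1 → ((3/4)*q + (q - 3*q + 4) ≥ q + 3 ↔ 3*pos < 2)) must hold; in canonical form it is pos + 3*q ≥ 3*e + 7 ∧ (e ≤ -1 → ((9/4)*q ≤ 1 ↔ 3*pos < 2)).
Before z := z + pos - 2: pos + 3*q ≥ 3*e + 7 ∧ (e ≤ -1 → ((9/4)*q ≤ 1 ↔ 3*pos < 2))
Before pos := 2*e: 3*q ≥ e + 7 ∧ (e ≤ -1 → ((9/4)*q ≤ 1 ↔ 6*e < 2))
Before pos := pos + 3*e - 5: 3*q ≥ e + 7 ∧ (e ≤ -1 → ((9/4)*q ≤ 1 ↔ 6*e < 2))
The weakest precondition is 3*q ≥ e + 7 ∧ (e ≤ -1 → ((9/4)*q ≤ 1 ↔ 6*e < 2)).
Check whether 3*q ≥ 8 ∧ e = -3 implies it.
Countermodel: at the initial state e = -3, q = 3, the precondition holds but the weakest precondition fails.
Answer: invalid


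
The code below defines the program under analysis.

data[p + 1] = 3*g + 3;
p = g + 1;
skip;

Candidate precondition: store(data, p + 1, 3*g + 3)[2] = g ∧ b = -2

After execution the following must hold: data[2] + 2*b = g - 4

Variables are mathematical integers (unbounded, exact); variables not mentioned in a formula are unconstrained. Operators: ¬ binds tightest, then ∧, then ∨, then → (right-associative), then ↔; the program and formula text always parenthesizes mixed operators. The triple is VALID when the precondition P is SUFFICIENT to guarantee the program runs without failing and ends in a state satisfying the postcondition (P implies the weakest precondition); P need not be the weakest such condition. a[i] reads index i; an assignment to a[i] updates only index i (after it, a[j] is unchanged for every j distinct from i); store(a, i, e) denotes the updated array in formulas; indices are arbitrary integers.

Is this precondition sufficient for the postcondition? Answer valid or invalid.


Working backward. After the program, data[2] + 2*b = g - 4 must hold.
Before skip: data[2] + 2*b = g - 4
Before p := g + 1: data[2] + 2*b = g - 4
Before data[p + 1] := 3*g + 3: store(data, p + 1, 3*g + 3)[2] + 2*b = g - 4
The weakest precondition is store(data, p + 1, 3*g + 3)[2] + 2*b = g - 4.
Check whether store(data, p + 1, 3*g + 3)[2] = g ∧ b = -2 implies it.
Every state satisfying the precondition satisfies the weakest precondition: the implication holds.
Answer: valid


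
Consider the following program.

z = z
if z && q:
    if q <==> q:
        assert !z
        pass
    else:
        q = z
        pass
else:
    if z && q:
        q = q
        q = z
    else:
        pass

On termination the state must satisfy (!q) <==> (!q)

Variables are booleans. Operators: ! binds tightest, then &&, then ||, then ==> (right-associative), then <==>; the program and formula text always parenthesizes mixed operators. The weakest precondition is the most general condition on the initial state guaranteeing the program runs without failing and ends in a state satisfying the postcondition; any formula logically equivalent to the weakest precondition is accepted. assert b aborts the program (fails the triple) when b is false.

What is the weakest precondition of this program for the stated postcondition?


Working backward. After the program, the postcondition (!q) <==> (!q) must hold; in canonical form it is true.
Then branch requires !z; else branch requires true.
Before the if: (z && q) ==> (!z)
Before z := z: (z && q) ==> (!z)
Answer: WP = (z && q) ==> (!z)


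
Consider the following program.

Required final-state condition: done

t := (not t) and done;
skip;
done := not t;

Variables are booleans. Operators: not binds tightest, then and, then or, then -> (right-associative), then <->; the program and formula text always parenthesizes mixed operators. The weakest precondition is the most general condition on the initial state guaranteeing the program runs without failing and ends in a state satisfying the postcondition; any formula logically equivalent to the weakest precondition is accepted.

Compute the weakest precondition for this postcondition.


Working backward. After the program, done must hold.
Before done := not t: not t
Before skip: not t
Before t := (not t) and done: not ((not t) and done)
Answer: WP = not ((not t) and done)


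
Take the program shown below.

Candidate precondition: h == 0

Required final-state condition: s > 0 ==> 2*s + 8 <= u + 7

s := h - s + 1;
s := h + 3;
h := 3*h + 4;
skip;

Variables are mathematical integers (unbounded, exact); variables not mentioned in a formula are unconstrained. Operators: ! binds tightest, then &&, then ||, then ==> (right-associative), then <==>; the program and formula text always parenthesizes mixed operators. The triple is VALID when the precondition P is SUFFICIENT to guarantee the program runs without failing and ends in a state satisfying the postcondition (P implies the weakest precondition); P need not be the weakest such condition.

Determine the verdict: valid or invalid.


Working backward. After the program, the postcondition s > 0 ==> 2*s + 8 <= u + 7 must hold; in canonical form it is s > 0 ==> 2*s <= u - 1.
Before skip: s > 0 ==> 2*s <= u - 1
Before h := 3*h + 4: s > 0 ==> 2*s <= u - 1
Before s := h + 3: h > -3 ==> 2*h <= u - 7
Before s := h - s + 1: h > -3 ==> 2*h <= u - 7
The weakest precondition is h > -3 ==> 2*h <= u - 7.
Check whether h == 0 implies it.
Countermodel: at the initial state h = 0, u = 6, the precondition holds but the weakest precondition fails.
Answer: invalid


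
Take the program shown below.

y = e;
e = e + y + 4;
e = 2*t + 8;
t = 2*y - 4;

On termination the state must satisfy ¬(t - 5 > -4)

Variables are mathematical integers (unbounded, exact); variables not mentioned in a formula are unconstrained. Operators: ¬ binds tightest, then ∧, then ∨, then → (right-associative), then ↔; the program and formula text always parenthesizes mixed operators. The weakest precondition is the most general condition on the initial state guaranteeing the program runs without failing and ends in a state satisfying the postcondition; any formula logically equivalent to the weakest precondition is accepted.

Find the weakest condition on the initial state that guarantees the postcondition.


Working backward. After the program, the postcondition ¬(t - 5 > -4) must hold; in canonical form it is ¬(t > 1).
Before t := 2*y - 4: ¬(2*y > 5)
Before e := 2*t + 8: ¬(2*y > 5)
Before e := e + y + 4: ¬(2*y > 5)
Before y := e: ¬(2*e > 5)
Answer: WP = ¬(2*e > 5)


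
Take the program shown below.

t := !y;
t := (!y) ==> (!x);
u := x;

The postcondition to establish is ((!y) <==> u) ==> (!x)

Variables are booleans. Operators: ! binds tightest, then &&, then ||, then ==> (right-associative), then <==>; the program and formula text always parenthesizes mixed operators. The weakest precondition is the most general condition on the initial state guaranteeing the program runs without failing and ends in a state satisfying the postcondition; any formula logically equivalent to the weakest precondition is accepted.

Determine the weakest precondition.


Working backward. After the program, ((!y) <==> u) ==> (!x) must hold.
Before u := x: ((!y) <==> x) ==> (!x)
Before t := (!y) ==> (!x): ((!y) <==> x) ==> (!x)
Before t := !y: ((!y) <==> x) ==> (!x)
Answer: WP = ((!y) <==> x) ==> (!x)


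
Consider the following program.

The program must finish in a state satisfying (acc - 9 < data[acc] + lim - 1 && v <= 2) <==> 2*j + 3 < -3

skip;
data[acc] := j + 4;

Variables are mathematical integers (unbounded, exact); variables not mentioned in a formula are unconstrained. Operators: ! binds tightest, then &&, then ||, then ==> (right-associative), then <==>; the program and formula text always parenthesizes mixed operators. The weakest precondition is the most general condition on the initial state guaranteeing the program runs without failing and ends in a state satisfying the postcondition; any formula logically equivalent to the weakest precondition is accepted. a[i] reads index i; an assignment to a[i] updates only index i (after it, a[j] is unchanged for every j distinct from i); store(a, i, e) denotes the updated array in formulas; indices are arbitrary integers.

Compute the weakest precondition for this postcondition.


Working backward. After the program, the postcondition (acc - 9 < data[acc] + lim - 1 && v <= 2) <==> 2*j + 3 < -3 must hold; in canonical form it is (acc < data[acc] + lim + 8 && v <= 2) <==> 2*j < -6.
Before data[acc] := j + 4: (acc < store(data, acc, j + 4)[acc] + lim + 8 && v <= 2) <==> 2*j < -6
Before skip: (acc < store(data, acc, j + 4)[acc] + lim + 8 && v <= 2) <==> 2*j < -6
Answer: WP = (acc < store(data, acc, j + 4)[acc] + lim + 8 && v <= 2) <==> 2*j < -6


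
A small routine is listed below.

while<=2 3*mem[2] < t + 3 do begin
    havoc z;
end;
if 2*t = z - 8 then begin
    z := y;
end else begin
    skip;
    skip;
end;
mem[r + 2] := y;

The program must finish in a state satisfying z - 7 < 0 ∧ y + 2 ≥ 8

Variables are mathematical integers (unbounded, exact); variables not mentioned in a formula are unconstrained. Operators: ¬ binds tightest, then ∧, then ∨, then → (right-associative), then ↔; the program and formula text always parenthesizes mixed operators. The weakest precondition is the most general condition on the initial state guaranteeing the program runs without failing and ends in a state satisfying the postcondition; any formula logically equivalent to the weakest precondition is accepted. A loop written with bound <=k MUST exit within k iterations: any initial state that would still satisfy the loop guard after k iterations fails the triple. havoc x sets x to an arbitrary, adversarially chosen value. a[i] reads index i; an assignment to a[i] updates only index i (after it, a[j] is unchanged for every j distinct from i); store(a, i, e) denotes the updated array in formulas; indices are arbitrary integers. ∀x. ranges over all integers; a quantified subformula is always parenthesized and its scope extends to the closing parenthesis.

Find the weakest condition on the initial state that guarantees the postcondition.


Working backward. After the program, the postcondition z - 7 < 0 ∧ y + 2 ≥ 8 must hold; in canonical form it is z < 7 ∧ y ≥ 6.
Before mem[r + 2] := y: z < 7 ∧ y ≥ 6
Then branch requires y < 7 ∧ y ≥ 6; else branch requires z < 7 ∧ y ≥ 6.
Before the if: (2*t = z - 8 → (y < 7 ∧ y ≥ 6)) ∧ ((¬(2*t = z - 8)) → (z < 7 ∧ y ≥ 6))
Before the loop (bound <=2), unroll the exhaustion recursion (WP_0 = exit-now case; WP_j = one more guarded iteration, up to j = 2):
  WP_0: (¬(3*mem[2] < t + 3)) ∧ (2*t = z - 8 → (y < 7 ∧ y ≥ 6)) ∧ ((¬(2*t = z - 8)) → (z < 7 ∧ y ≥ 6))
  WP_1: (3*mem[2] < t + 3 → (∀z_1. ((¬(3*mem[2] < t + 3)) ∧ (2*t = z_1 - 8 → (y < 7 ∧ y ≥ 6)) ∧ ((¬(2*t = z_1 - 8)) → (z_1 < 7 ∧ y ≥ 6))))) ∧ ((¬(3*mem[2] < t + 3)) → ((2*t = z - 8 → (y < 7 ∧ y ≥ 6)) ∧ ((¬(2*t = z - 8)) → (z < 7 ∧ y ≥ 6))))
  WP_2: (3*mem[2] < t + 3 → (∀z_2. ((3*mem[2] < t + 3 → (∀z_1. ((¬(3*mem[2] < t + 3)) ∧ (2*t = z_1 - 8 → (y < 7 ∧ y ≥ 6)) ∧ ((¬(2*t = z_1 - 8)) → (z_1 < 7 ∧ y ≥ 6))))) ∧ ((¬(3*mem[2] < t + 3)) → ((2*t = z_2 - 8 → (y < 7 ∧ y ≥ 6)) ∧ ((¬(2*t = z_2 - 8)) → (z_2 < 7 ∧ y ≥ 6))))))) ∧ ((¬(3*mem[2] < t + 3)) → ((2*t = z - 8 → (y < 7 ∧ y ≥ 6)) ∧ ((¬(2*t = z - 8)) → (z < 7 ∧ y ≥ 6))))
So before the loop: (3*mem[2] < t + 3 → (∀z_2. ((3*mem[2] < t + 3 → (∀z_1. ((¬(3*mem[2] < t + 3)) ∧ (2*t = z_1 - 8 → (y < 7 ∧ y ≥ 6)) ∧ ((¬(2*t = z_1 - 8)) → (z_1 < 7 ∧ y ≥ 6))))) ∧ ((¬(3*mem[2] < t + 3)) → ((2*t = z_2 - 8 → (y < 7 ∧ y ≥ 6)) ∧ ((¬(2*t = z_2 - 8)) → (z_2 < 7 ∧ y ≥ 6))))))) ∧ ((¬(3*mem[2] < t + 3)) → ((2*t = z - 8 → (y < 7 ∧ y ≥ 6)) ∧ ((¬(2*t = z - 8)) → (z < 7 ∧ y ≥ 6))))
Answer: WP = (3*mem[2] < t + 3 → (∀z_2. ((3*mem[2] < t + 3 → (∀z_1. ((¬(3*mem[2] < t + 3)) ∧ (2*t = z_1 - 8 → (y < 7 ∧ y ≥ 6)) ∧ ((¬(2*t = z_1 - 8)) → (z_1 < 7 ∧ y ≥ 6))))) ∧ ((¬(3*mem[2] < t + 3)) → ((2*t = z_2 - 8 → (y < 7 ∧ y ≥ 6)) ∧ ((¬(2*t = z_2 - 8)) → (z_2 < 7 ∧ y ≥ 6))))))) ∧ ((¬(3*mem[2] < t + 3)) → ((2*t = z - 8 → (y < 7 ∧ y ≥ 6)) ∧ ((¬(2*t = z - 8)) → (z < 7 ∧ y ≥ 6))))


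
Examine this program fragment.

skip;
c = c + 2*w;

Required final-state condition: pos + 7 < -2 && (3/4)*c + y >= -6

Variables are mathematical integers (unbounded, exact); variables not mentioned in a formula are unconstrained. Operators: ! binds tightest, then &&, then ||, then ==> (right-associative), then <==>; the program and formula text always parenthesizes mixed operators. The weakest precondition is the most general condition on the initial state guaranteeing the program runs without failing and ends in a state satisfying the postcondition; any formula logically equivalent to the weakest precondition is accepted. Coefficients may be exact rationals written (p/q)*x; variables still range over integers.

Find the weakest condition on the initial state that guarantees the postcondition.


Working backward. After the program, the postcondition pos + 7 < -2 && (3/4)*c + y >= -6 must hold; in canonical form it is pos < -9 && (3/4)*c + y >= -6.
Before c := c + 2*w: pos < -9 && (3/4)*c + (3/2)*w + y >= -6
Before skip: pos < -9 && (3/4)*c + (3/2)*w + y >= -6
Answer: WP = pos < -9 && (3/4)*c + (3/2)*w + y >= -6


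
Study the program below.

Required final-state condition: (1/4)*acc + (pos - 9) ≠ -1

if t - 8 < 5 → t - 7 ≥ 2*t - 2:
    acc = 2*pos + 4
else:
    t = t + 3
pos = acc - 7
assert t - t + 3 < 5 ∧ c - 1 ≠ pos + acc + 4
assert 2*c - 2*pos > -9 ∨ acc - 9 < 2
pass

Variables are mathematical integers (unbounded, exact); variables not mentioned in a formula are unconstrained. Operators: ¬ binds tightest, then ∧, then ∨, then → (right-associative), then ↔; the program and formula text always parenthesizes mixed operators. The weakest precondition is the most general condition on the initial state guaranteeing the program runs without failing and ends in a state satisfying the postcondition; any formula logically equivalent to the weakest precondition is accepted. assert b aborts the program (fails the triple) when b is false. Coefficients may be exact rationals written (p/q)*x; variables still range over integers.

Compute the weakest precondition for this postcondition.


Working backward. After the program, the postcondition (1/4)*acc + (pos - 9) ≠ -1 must hold; in canonical form it is (1/4)*acc + pos ≠ 8.
Before skip: (1/4)*acc + pos ≠ 8
Before assert 2*c - 2*pos > -9 ∨ acc - 9 < 2: (2*c > 2*pos - 9 ∨ acc < 11) ∧ (1/4)*acc + pos ≠ 8
Before assert t - t + 3 < 5 ∧ c - 1 ≠ pos + acc + 4: c ≠ acc + pos + 5 ∧ (2*c > 2*pos - 9 ∨ acc < 11) ∧ (1/4)*acc + pos ≠ 8
Before pos := acc - 7: c ≠ 2*acc - 2 ∧ (2*c > 2*acc - 23 ∨ acc < 11) ∧ (5/4)*acc ≠ 15
Then branch requires c ≠ 4*pos + 6 ∧ (2*c > 4*pos - 15 ∨ 2*pos < 7) ∧ (5/2)*pos ≠ 10; else branch requires c ≠ 2*acc - 2 ∧ (2*c > 2*acc - 23 ∨ acc < 11) ∧ (5/4)*acc ≠ 15.
Before the if: ((t < 13 → t ≤ -5) → (c ≠ 4*pos + 6 ∧ (2*c > 4*pos - 15 ∨ 2*pos < 7) ∧ (5/2)*pos ≠ 10)) ∧ ((¬(t < 13 → t ≤ -5)) → (c ≠ 2*acc - 2 ∧ (2*c > 2*acc - 23 ∨ acc < 11) ∧ (5/4)*acc ≠ 15))
Answer: WP = ((t < 13 → t ≤ -5) → (c ≠ 4*pos + 6 ∧ (2*c > 4*pos - 15 ∨ 2*pos < 7) ∧ (5/2)*pos ≠ 10)) ∧ ((¬(t < 13 → t ≤ -5)) → (c ≠ 2*acc - 2 ∧ (2*c > 2*acc - 23 ∨ acc < 11) ∧ (5/4)*acc ≠ 15))


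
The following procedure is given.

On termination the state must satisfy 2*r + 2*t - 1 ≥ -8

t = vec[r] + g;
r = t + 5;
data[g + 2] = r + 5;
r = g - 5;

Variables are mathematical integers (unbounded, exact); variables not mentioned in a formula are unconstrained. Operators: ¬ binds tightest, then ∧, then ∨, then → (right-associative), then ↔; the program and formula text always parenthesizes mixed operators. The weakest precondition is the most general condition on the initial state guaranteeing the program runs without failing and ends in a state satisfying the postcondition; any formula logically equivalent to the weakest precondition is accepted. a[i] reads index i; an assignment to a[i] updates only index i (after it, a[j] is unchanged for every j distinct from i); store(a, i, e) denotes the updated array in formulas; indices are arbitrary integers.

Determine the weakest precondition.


Working backward. After the program, the postcondition 2*r + 2*t - 1 ≥ -8 must hold; in canonical form it is 2*r + 2*t ≥ -7.
Before r := g - 5: 2*g + 2*t ≥ 3
Before data[g + 2] := r + 5: 2*g + 2*t ≥ 3
Before r := t + 5: 2*g + 2*t ≥ 3
Before t := vec[r] + g: 2*vec[r] + 4*g ≥ 3
Answer: WP = 2*vec[r] + 4*g ≥ 3


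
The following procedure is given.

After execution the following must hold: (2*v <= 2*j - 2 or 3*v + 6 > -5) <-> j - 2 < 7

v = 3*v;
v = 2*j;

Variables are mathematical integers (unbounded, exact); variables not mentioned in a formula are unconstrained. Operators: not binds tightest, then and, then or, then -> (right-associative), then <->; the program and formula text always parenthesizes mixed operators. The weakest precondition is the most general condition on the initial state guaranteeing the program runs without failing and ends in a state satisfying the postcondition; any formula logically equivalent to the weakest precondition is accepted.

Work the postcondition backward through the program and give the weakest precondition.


Working backward. After the program, the postcondition (2*v <= 2*j - 2 or 3*v + 6 > -5) <-> j - 2 < 7 must hold; in canonical form it is (2*v <= 2*j - 2 or 3*v > -11) <-> j < 9.
Before v := 2*j: (2*j <= -2 or 6*j > -11) <-> j < 9
Before v := 3*v: (2*j <= -2 or 6*j > -11) <-> j < 9
Answer: WP = (2*j <= -2 or 6*j > -11) <-> j < 9


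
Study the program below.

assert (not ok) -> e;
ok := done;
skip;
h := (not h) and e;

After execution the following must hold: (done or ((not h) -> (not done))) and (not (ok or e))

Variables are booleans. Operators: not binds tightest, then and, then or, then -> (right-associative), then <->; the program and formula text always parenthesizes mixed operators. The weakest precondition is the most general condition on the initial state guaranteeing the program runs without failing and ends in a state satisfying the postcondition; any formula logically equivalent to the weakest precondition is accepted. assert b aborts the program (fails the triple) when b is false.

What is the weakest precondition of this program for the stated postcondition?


Working backward. After the program, (done or ((not h) -> (not done))) and (not (ok or e)) must hold.
Before h := (not h) and e: (done or ((not ((not h) and e)) -> (not done))) and (not (ok or e))
Before skip: (done or ((not ((not h) and e)) -> (not done))) and (not (ok or e))
Before ok := done: (done or ((not ((not h) and e)) -> (not done))) and (not (done or e))
Before assert (not ok) -> e: ((not ok) -> e) and (done or ((not ((not h) and e)) -> (not done))) and (not (done or e))
Answer: WP = ((not ok) -> e) and (done or ((not ((not h) and e)) -> (not done))) and (not (done or e))


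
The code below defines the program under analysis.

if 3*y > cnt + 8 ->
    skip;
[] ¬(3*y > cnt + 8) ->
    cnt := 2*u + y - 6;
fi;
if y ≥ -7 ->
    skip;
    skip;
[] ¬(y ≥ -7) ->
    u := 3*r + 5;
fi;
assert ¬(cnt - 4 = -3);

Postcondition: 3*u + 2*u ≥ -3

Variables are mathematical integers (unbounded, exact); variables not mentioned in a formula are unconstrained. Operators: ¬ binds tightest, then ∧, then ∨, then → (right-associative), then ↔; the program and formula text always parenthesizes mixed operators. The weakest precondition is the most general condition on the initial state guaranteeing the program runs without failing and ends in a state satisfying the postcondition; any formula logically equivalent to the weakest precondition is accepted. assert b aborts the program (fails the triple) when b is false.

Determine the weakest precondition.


Working backward. After the program, the postcondition 3*u + 2*u ≥ -3 must hold; in canonical form it is 5*u ≥ -3.
Before assert ¬(cnt - 4 = -3): (¬(cnt = 1)) ∧ 5*u ≥ -3
Then branch requires (¬(cnt = 1)) ∧ 5*u ≥ -3; else branch requires (¬(cnt = 1)) ∧ 15*r ≥ -28.
Before the if: (y ≥ -7 → ((¬(cnt = 1)) ∧ 5*u ≥ -3)) ∧ ((¬(y ≥ -7)) → ((¬(cnt = 1)) ∧ 15*r ≥ -28))
Then branch requires (y ≥ -7 → ((¬(cnt = 1)) ∧ 5*u ≥ -3)) ∧ ((¬(y ≥ -7)) → ((¬(cnt = 1)) ∧ 15*r ≥ -28)); else branch requires (y ≥ -7 → ((¬(2*u + y = 7)) ∧ 5*u ≥ -3)) ∧ ((¬(y ≥ -7)) → ((¬(2*u + y = 7)) ∧ 15*r ≥ -28)).
Before the if: (3*y > cnt + 8 → ((y ≥ -7 → ((¬(cnt = 1)) ∧ 5*u ≥ -3)) ∧ ((¬(y ≥ -7)) → ((¬(cnt = 1)) ∧ 15*r ≥ -28)))) ∧ ((¬(3*y > cnt + 8)) → ((y ≥ -7 → ((¬(2*u + y = 7)) ∧ 5*u ≥ -3)) ∧ ((¬(y ≥ -7)) → ((¬(2*u + y = 7)) ∧ 15*r ≥ -28))))
Answer: WP = (3*y > cnt + 8 → ((y ≥ -7 → ((¬(cnt = 1)) ∧ 5*u ≥ -3)) ∧ ((¬(y ≥ -7)) → ((¬(cnt = 1)) ∧ 15*r ≥ -28)))) ∧ ((¬(3*y > cnt + 8)) → ((y ≥ -7 → ((¬(2*u + y = 7)) ∧ 5*u ≥ -3)) ∧ ((¬(y ≥ -7)) → ((¬(2*u + y = 7)) ∧ 15*r ≥ -28))))


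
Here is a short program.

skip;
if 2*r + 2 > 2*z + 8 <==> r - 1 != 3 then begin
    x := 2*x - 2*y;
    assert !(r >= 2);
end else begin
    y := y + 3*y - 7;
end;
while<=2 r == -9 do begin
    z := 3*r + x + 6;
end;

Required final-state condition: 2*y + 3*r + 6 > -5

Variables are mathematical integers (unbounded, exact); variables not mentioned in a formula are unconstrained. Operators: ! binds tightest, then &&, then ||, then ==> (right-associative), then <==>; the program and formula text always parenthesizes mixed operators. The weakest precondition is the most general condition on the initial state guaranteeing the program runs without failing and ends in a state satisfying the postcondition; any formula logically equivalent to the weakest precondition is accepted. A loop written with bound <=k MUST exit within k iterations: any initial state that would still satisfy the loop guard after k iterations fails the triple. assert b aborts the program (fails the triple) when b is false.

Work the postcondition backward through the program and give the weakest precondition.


Working backward. After the program, the postcondition 2*y + 3*r + 6 > -5 must hold; in canonical form it is 3*r + 2*y > -11.
Before the loop (bound <=2), unroll the exhaustion recursion (WP_0 = exit-now case; WP_j = one more guarded iteration, up to j = 2):
  WP_0: (!(r == -9)) && 3*r + 2*y > -11
  WP_1: (r == -9 ==> ((!(r == -9)) && 3*r + 2*y > -11)) && ((!(r == -9)) ==> 3*r + 2*y > -11)
  WP_2: (r == -9 ==> ((r == -9 ==> ((!(r == -9)) && 3*r + 2*y > -11)) && ((!(r == -9)) ==> 3*r + 2*y > -11))) && ((!(r == -9)) ==> 3*r + 2*y > -11)
So before the loop: (r == -9 ==> ((r == -9 ==> ((!(r == -9)) && 3*r + 2*y > -11)) && ((!(r == -9)) ==> 3*r + 2*y > -11))) && ((!(r == -9)) ==> 3*r + 2*y > -11)
Then branch requires (!(r >= 2)) && (r == -9 ==> ((r == -9 ==> ((!(r == -9)) && 3*r + 2*y > -11)) && ((!(r == -9)) ==> 3*r + 2*y > -11))) && ((!(r == -9)) ==> 3*r + 2*y > -11); else branch requires (r == -9 ==> ((r == -9 ==> ((!(r == -9)) && 3*r + 8*y > 3)) && ((!(r == -9)) ==> 3*r + 8*y > 3))) && ((!(r == -9)) ==> 3*r + 8*y > 3).
Before the if: ((2*r > 2*z + 6 <==> r != 4) ==> ((!(r >= 2)) && (r == -9 ==> ((r == -9 ==> ((!(r == -9)) && 3*r + 2*y > -11)) && ((!(r == -9)) ==> 3*r + 2*y > -11))) && ((!(r == -9)) ==> 3*r + 2*y > -11))) && ((!(2*r > 2*z + 6 <==> r != 4)) ==> ((r == -9 ==> ((r == -9 ==> ((!(r == -9)) && 3*r + 8*y > 3)) && ((!(r == -9)) ==> 3*r + 8*y > 3))) && ((!(r == -9)) ==> 3*r + 8*y > 3)))
Before skip: ((2*r > 2*z + 6 <==> r != 4) ==> ((!(r >= 2)) && (r == -9 ==> ((r == -9 ==> ((!(r == -9)) && 3*r + 2*y > -11)) && ((!(r == -9)) ==> 3*r + 2*y > -11))) && ((!(r == -9)) ==> 3*r + 2*y > -11))) && ((!(2*r > 2*z + 6 <==> r != 4)) ==> ((r == -9 ==> ((r == -9 ==> ((!(r == -9)) && 3*r + 8*y > 3)) && ((!(r == -9)) ==> 3*r + 8*y > 3))) && ((!(r == -9)) ==> 3*r + 8*y > 3)))
Answer: WP = ((2*r > 2*z + 6 <==> r != 4) ==> ((!(r >= 2)) && (r == -9 ==> ((r == -9 ==> ((!(r == -9)) && 3*r + 2*y > -11)) && ((!(r == -9)) ==> 3*r + 2*y > -11))) && ((!(r == -9)) ==> 3*r + 2*y > -11))) && ((!(2*r > 2*z + 6 <==> r != 4)) ==> ((r == -9 ==> ((r == -9 ==> ((!(r == -9)) && 3*r + 8*y > 3)) && ((!(r == -9)) ==> 3*r + 8*y > 3))) && ((!(r == -9)) ==> 3*r + 8*y > 3)))


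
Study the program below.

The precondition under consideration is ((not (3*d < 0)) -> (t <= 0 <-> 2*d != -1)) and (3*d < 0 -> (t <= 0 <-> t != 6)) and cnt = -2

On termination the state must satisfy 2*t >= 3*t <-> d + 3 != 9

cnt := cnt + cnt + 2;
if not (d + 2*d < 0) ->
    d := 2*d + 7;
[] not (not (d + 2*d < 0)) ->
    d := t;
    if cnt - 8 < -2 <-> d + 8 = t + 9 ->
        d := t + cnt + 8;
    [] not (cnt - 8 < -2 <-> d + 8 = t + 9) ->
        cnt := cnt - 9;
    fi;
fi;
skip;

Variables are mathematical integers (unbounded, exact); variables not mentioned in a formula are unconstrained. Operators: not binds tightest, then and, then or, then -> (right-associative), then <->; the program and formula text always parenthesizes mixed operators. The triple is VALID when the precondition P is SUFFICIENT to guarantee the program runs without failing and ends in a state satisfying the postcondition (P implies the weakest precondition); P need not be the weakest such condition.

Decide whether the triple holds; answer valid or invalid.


Working backward. After the program, the postcondition 2*t >= 3*t <-> d + 3 != 9 must hold; in canonical form it is t <= 0 <-> d != 6.
Before skip: t <= 0 <-> d != 6
Then branch requires t <= 0 <-> 2*d != -1; else branch requires ((not (cnt < 6)) -> (t <= 0 <-> cnt + t != -2)) and (cnt < 6 -> (t <= 0 <-> t != 6)).
Before the if: ((not (3*d < 0)) -> (t <= 0 <-> 2*d != -1)) and (3*d < 0 -> (((not (cnt < 6)) -> (t <= 0 <-> cnt + t != -2)) and (cnt < 6 -> (t <= 0 <-> t != 6))))
Before cnt := cnt + cnt + 2: ((not (3*d < 0)) -> (t <= 0 <-> 2*d != -1)) and (3*d < 0 -> (((not (2*cnt < 4)) -> (t <= 0 <-> 2*cnt + t != -4)) and (2*cnt < 4 -> (t <= 0 <-> t != 6))))
The weakest precondition is ((not (3*d < 0)) -> (t <= 0 <-> 2*d != -1)) and (3*d < 0 -> (((not (2*cnt < 4)) -> (t <= 0 <-> 2*cnt + t != -4)) and (2*cnt < 4 -> (t <= 0 <-> t != 6)))).
Check whether ((not (3*d < 0)) -> (t <= 0 <-> 2*d != -1)) and (3*d < 0 -> (t <= 0 <-> t != 6)) and cnt = -2 implies it.
Every state satisfying the precondition satisfies the weakest precondition: the implication holds.
Answer: valid


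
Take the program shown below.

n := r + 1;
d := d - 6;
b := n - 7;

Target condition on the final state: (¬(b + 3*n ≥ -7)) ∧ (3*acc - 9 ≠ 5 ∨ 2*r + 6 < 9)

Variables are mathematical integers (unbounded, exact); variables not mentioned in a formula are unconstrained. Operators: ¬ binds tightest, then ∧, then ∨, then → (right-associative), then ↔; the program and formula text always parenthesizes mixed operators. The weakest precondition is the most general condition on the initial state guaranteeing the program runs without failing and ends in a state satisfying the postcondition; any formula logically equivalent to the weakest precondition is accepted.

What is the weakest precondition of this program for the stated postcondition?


Working backward. After the program, the postcondition (¬(b + 3*n ≥ -7)) ∧ (3*acc - 9 ≠ 5 ∨ 2*r + 6 < 9) must hold; in canonical form it is (¬(b + 3*n ≥ -7)) ∧ (3*acc ≠ 14 ∨ 2*r < 3).
Before b := n - 7: (¬(4*n ≥ 0)) ∧ (3*acc ≠ 14 ∨ 2*r < 3)
Before d := d - 6: (¬(4*n ≥ 0)) ∧ (3*acc ≠ 14 ∨ 2*r < 3)
Before n := r + 1: (¬(4*r ≥ -4)) ∧ (3*acc ≠ 14 ∨ 2*r < 3)
Answer: WP = (¬(4*r ≥ -4)) ∧ (3*acc ≠ 14 ∨ 2*r < 3)
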